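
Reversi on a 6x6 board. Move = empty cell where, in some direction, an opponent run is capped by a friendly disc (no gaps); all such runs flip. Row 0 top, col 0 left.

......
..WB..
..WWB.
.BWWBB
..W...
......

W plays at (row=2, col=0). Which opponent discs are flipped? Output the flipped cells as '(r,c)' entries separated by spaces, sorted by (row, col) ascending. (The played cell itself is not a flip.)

Dir NW: edge -> no flip
Dir N: first cell '.' (not opp) -> no flip
Dir NE: first cell '.' (not opp) -> no flip
Dir W: edge -> no flip
Dir E: first cell '.' (not opp) -> no flip
Dir SW: edge -> no flip
Dir S: first cell '.' (not opp) -> no flip
Dir SE: opp run (3,1) capped by W -> flip

Answer: (3,1)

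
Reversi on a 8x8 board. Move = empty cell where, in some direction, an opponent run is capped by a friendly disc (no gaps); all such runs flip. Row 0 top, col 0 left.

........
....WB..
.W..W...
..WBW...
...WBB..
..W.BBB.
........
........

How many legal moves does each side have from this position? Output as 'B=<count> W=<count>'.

Answer: B=8 W=8

Derivation:
-- B to move --
(0,3): no bracket -> illegal
(0,4): flips 3 -> legal
(0,5): no bracket -> illegal
(1,0): flips 3 -> legal
(1,1): no bracket -> illegal
(1,2): no bracket -> illegal
(1,3): flips 1 -> legal
(2,0): no bracket -> illegal
(2,2): no bracket -> illegal
(2,3): flips 1 -> legal
(2,5): no bracket -> illegal
(3,0): no bracket -> illegal
(3,1): flips 1 -> legal
(3,5): flips 1 -> legal
(4,1): no bracket -> illegal
(4,2): flips 1 -> legal
(5,1): no bracket -> illegal
(5,3): flips 1 -> legal
(6,1): no bracket -> illegal
(6,2): no bracket -> illegal
(6,3): no bracket -> illegal
B mobility = 8
-- W to move --
(0,4): no bracket -> illegal
(0,5): no bracket -> illegal
(0,6): flips 1 -> legal
(1,6): flips 1 -> legal
(2,2): no bracket -> illegal
(2,3): flips 1 -> legal
(2,5): no bracket -> illegal
(2,6): no bracket -> illegal
(3,5): no bracket -> illegal
(3,6): no bracket -> illegal
(4,2): flips 1 -> legal
(4,6): flips 2 -> legal
(4,7): no bracket -> illegal
(5,3): no bracket -> illegal
(5,7): no bracket -> illegal
(6,3): no bracket -> illegal
(6,4): flips 2 -> legal
(6,5): flips 1 -> legal
(6,6): no bracket -> illegal
(6,7): flips 2 -> legal
W mobility = 8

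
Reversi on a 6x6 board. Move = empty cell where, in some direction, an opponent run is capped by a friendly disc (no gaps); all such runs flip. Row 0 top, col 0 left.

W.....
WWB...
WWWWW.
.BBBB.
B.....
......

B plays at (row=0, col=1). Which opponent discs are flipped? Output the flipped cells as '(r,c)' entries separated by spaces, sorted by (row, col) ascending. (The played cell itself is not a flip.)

Answer: (1,1) (2,1)

Derivation:
Dir NW: edge -> no flip
Dir N: edge -> no flip
Dir NE: edge -> no flip
Dir W: opp run (0,0), next=edge -> no flip
Dir E: first cell '.' (not opp) -> no flip
Dir SW: opp run (1,0), next=edge -> no flip
Dir S: opp run (1,1) (2,1) capped by B -> flip
Dir SE: first cell 'B' (not opp) -> no flip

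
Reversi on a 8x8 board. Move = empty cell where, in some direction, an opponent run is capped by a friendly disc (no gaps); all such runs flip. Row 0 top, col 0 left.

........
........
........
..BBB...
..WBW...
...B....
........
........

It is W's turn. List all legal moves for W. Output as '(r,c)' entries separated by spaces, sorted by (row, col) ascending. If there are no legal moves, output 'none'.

(2,1): no bracket -> illegal
(2,2): flips 2 -> legal
(2,3): no bracket -> illegal
(2,4): flips 2 -> legal
(2,5): no bracket -> illegal
(3,1): no bracket -> illegal
(3,5): no bracket -> illegal
(4,1): no bracket -> illegal
(4,5): no bracket -> illegal
(5,2): no bracket -> illegal
(5,4): no bracket -> illegal
(6,2): flips 1 -> legal
(6,3): no bracket -> illegal
(6,4): flips 1 -> legal

Answer: (2,2) (2,4) (6,2) (6,4)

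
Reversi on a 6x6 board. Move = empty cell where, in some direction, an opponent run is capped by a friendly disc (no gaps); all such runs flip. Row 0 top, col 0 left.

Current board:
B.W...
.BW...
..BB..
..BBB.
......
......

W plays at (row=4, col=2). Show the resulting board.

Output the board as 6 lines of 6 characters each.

Place W at (4,2); scan 8 dirs for brackets.
Dir NW: first cell '.' (not opp) -> no flip
Dir N: opp run (3,2) (2,2) capped by W -> flip
Dir NE: opp run (3,3), next='.' -> no flip
Dir W: first cell '.' (not opp) -> no flip
Dir E: first cell '.' (not opp) -> no flip
Dir SW: first cell '.' (not opp) -> no flip
Dir S: first cell '.' (not opp) -> no flip
Dir SE: first cell '.' (not opp) -> no flip
All flips: (2,2) (3,2)

Answer: B.W...
.BW...
..WB..
..WBB.
..W...
......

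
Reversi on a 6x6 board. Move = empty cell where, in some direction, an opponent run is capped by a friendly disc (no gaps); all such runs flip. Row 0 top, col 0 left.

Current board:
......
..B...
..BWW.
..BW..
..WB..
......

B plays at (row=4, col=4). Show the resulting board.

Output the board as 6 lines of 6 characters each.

Place B at (4,4); scan 8 dirs for brackets.
Dir NW: opp run (3,3) capped by B -> flip
Dir N: first cell '.' (not opp) -> no flip
Dir NE: first cell '.' (not opp) -> no flip
Dir W: first cell 'B' (not opp) -> no flip
Dir E: first cell '.' (not opp) -> no flip
Dir SW: first cell '.' (not opp) -> no flip
Dir S: first cell '.' (not opp) -> no flip
Dir SE: first cell '.' (not opp) -> no flip
All flips: (3,3)

Answer: ......
..B...
..BWW.
..BB..
..WBB.
......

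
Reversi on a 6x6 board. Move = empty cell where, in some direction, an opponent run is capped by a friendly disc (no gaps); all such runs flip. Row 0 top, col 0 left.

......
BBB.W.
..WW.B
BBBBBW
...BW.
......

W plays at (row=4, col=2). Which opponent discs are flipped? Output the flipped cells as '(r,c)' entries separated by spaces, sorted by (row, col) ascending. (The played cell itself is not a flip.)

Answer: (3,2) (4,3)

Derivation:
Dir NW: opp run (3,1), next='.' -> no flip
Dir N: opp run (3,2) capped by W -> flip
Dir NE: opp run (3,3), next='.' -> no flip
Dir W: first cell '.' (not opp) -> no flip
Dir E: opp run (4,3) capped by W -> flip
Dir SW: first cell '.' (not opp) -> no flip
Dir S: first cell '.' (not opp) -> no flip
Dir SE: first cell '.' (not opp) -> no flip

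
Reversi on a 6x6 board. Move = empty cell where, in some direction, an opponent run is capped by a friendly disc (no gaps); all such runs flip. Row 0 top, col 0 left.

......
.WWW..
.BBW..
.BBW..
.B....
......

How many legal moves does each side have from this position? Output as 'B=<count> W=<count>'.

-- B to move --
(0,0): flips 1 -> legal
(0,1): flips 1 -> legal
(0,2): flips 1 -> legal
(0,3): flips 1 -> legal
(0,4): flips 1 -> legal
(1,0): no bracket -> illegal
(1,4): flips 1 -> legal
(2,0): no bracket -> illegal
(2,4): flips 1 -> legal
(3,4): flips 1 -> legal
(4,2): no bracket -> illegal
(4,3): no bracket -> illegal
(4,4): flips 1 -> legal
B mobility = 9
-- W to move --
(1,0): no bracket -> illegal
(2,0): flips 2 -> legal
(3,0): flips 3 -> legal
(4,0): flips 2 -> legal
(4,2): flips 2 -> legal
(4,3): no bracket -> illegal
(5,0): flips 2 -> legal
(5,1): flips 3 -> legal
(5,2): no bracket -> illegal
W mobility = 6

Answer: B=9 W=6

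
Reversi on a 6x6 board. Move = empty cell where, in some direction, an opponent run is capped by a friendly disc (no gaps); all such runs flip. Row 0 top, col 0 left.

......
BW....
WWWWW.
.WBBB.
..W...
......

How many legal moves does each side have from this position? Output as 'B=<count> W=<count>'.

-- B to move --
(0,0): flips 2 -> legal
(0,1): no bracket -> illegal
(0,2): no bracket -> illegal
(1,2): flips 3 -> legal
(1,3): flips 1 -> legal
(1,4): flips 2 -> legal
(1,5): flips 1 -> legal
(2,5): no bracket -> illegal
(3,0): flips 2 -> legal
(3,5): no bracket -> illegal
(4,0): no bracket -> illegal
(4,1): no bracket -> illegal
(4,3): no bracket -> illegal
(5,1): flips 1 -> legal
(5,2): flips 1 -> legal
(5,3): no bracket -> illegal
B mobility = 8
-- W to move --
(0,0): flips 1 -> legal
(0,1): no bracket -> illegal
(2,5): no bracket -> illegal
(3,5): flips 3 -> legal
(4,1): flips 1 -> legal
(4,3): flips 2 -> legal
(4,4): flips 2 -> legal
(4,5): flips 1 -> legal
W mobility = 6

Answer: B=8 W=6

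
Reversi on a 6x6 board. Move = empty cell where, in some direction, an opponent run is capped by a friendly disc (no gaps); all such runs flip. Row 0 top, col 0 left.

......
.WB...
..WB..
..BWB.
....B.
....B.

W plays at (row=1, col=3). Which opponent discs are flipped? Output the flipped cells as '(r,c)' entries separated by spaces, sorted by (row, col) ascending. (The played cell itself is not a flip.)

Answer: (1,2) (2,3)

Derivation:
Dir NW: first cell '.' (not opp) -> no flip
Dir N: first cell '.' (not opp) -> no flip
Dir NE: first cell '.' (not opp) -> no flip
Dir W: opp run (1,2) capped by W -> flip
Dir E: first cell '.' (not opp) -> no flip
Dir SW: first cell 'W' (not opp) -> no flip
Dir S: opp run (2,3) capped by W -> flip
Dir SE: first cell '.' (not opp) -> no flip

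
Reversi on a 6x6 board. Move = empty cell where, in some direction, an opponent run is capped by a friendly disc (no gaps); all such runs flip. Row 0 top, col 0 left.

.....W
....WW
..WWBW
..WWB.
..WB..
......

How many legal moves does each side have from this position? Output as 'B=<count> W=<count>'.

-- B to move --
(0,3): no bracket -> illegal
(0,4): flips 1 -> legal
(1,1): no bracket -> illegal
(1,2): flips 1 -> legal
(1,3): flips 2 -> legal
(2,1): flips 3 -> legal
(3,1): flips 2 -> legal
(3,5): no bracket -> illegal
(4,1): flips 1 -> legal
(4,4): no bracket -> illegal
(5,1): flips 2 -> legal
(5,2): no bracket -> illegal
(5,3): no bracket -> illegal
B mobility = 7
-- W to move --
(1,3): no bracket -> illegal
(3,5): flips 1 -> legal
(4,4): flips 3 -> legal
(4,5): flips 1 -> legal
(5,2): flips 2 -> legal
(5,3): flips 1 -> legal
(5,4): flips 1 -> legal
W mobility = 6

Answer: B=7 W=6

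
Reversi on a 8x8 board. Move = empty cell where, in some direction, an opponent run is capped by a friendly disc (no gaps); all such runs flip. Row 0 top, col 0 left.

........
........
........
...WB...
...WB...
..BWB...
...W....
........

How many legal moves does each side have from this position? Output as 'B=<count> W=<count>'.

-- B to move --
(2,2): flips 1 -> legal
(2,3): no bracket -> illegal
(2,4): no bracket -> illegal
(3,2): flips 2 -> legal
(4,2): flips 1 -> legal
(6,2): flips 1 -> legal
(6,4): no bracket -> illegal
(7,2): flips 1 -> legal
(7,3): no bracket -> illegal
(7,4): flips 1 -> legal
B mobility = 6
-- W to move --
(2,3): no bracket -> illegal
(2,4): no bracket -> illegal
(2,5): flips 1 -> legal
(3,5): flips 2 -> legal
(4,1): flips 1 -> legal
(4,2): no bracket -> illegal
(4,5): flips 2 -> legal
(5,1): flips 1 -> legal
(5,5): flips 2 -> legal
(6,1): flips 1 -> legal
(6,2): no bracket -> illegal
(6,4): no bracket -> illegal
(6,5): flips 1 -> legal
W mobility = 8

Answer: B=6 W=8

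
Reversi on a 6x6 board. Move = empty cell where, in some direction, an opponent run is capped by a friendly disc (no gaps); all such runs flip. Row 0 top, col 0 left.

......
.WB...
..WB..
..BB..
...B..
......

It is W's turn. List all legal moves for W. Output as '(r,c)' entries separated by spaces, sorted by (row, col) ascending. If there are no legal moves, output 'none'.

Answer: (0,2) (1,3) (2,4) (4,2) (4,4)

Derivation:
(0,1): no bracket -> illegal
(0,2): flips 1 -> legal
(0,3): no bracket -> illegal
(1,3): flips 1 -> legal
(1,4): no bracket -> illegal
(2,1): no bracket -> illegal
(2,4): flips 1 -> legal
(3,1): no bracket -> illegal
(3,4): no bracket -> illegal
(4,1): no bracket -> illegal
(4,2): flips 1 -> legal
(4,4): flips 1 -> legal
(5,2): no bracket -> illegal
(5,3): no bracket -> illegal
(5,4): no bracket -> illegal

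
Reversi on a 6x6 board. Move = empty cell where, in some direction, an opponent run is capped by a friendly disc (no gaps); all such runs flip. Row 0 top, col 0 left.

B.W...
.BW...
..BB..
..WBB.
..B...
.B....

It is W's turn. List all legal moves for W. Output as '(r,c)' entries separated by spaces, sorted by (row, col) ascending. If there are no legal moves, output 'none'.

Answer: (1,0) (1,4) (2,0) (3,5) (4,5) (5,2)

Derivation:
(0,1): no bracket -> illegal
(1,0): flips 1 -> legal
(1,3): no bracket -> illegal
(1,4): flips 1 -> legal
(2,0): flips 1 -> legal
(2,1): no bracket -> illegal
(2,4): no bracket -> illegal
(2,5): no bracket -> illegal
(3,1): no bracket -> illegal
(3,5): flips 2 -> legal
(4,0): no bracket -> illegal
(4,1): no bracket -> illegal
(4,3): no bracket -> illegal
(4,4): no bracket -> illegal
(4,5): flips 2 -> legal
(5,0): no bracket -> illegal
(5,2): flips 1 -> legal
(5,3): no bracket -> illegal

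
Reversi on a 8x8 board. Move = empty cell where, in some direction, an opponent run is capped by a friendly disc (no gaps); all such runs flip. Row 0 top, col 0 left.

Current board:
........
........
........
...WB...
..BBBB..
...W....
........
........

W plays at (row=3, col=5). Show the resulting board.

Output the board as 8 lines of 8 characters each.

Answer: ........
........
........
...WWW..
..BBWB..
...W....
........
........

Derivation:
Place W at (3,5); scan 8 dirs for brackets.
Dir NW: first cell '.' (not opp) -> no flip
Dir N: first cell '.' (not opp) -> no flip
Dir NE: first cell '.' (not opp) -> no flip
Dir W: opp run (3,4) capped by W -> flip
Dir E: first cell '.' (not opp) -> no flip
Dir SW: opp run (4,4) capped by W -> flip
Dir S: opp run (4,5), next='.' -> no flip
Dir SE: first cell '.' (not opp) -> no flip
All flips: (3,4) (4,4)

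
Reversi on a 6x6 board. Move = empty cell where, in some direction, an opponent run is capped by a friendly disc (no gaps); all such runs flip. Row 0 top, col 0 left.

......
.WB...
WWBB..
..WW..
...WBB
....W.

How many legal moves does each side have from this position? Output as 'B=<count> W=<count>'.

Answer: B=6 W=7

Derivation:
-- B to move --
(0,0): flips 1 -> legal
(0,1): no bracket -> illegal
(0,2): no bracket -> illegal
(1,0): flips 1 -> legal
(2,4): no bracket -> illegal
(3,0): flips 1 -> legal
(3,1): no bracket -> illegal
(3,4): no bracket -> illegal
(4,1): flips 1 -> legal
(4,2): flips 2 -> legal
(5,2): no bracket -> illegal
(5,3): flips 2 -> legal
(5,5): no bracket -> illegal
B mobility = 6
-- W to move --
(0,1): no bracket -> illegal
(0,2): flips 2 -> legal
(0,3): flips 1 -> legal
(1,3): flips 2 -> legal
(1,4): flips 1 -> legal
(2,4): flips 2 -> legal
(3,1): no bracket -> illegal
(3,4): flips 1 -> legal
(3,5): no bracket -> illegal
(5,3): no bracket -> illegal
(5,5): flips 1 -> legal
W mobility = 7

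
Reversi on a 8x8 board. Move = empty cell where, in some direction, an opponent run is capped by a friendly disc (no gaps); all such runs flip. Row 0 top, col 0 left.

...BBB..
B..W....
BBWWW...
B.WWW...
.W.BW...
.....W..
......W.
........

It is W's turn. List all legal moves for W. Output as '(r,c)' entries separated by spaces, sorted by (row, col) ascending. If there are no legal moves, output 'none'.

Answer: (4,2) (5,2) (5,3) (5,4)

Derivation:
(0,0): no bracket -> illegal
(0,1): no bracket -> illegal
(0,2): no bracket -> illegal
(0,6): no bracket -> illegal
(1,1): no bracket -> illegal
(1,2): no bracket -> illegal
(1,4): no bracket -> illegal
(1,5): no bracket -> illegal
(1,6): no bracket -> illegal
(3,1): no bracket -> illegal
(4,0): no bracket -> illegal
(4,2): flips 1 -> legal
(5,2): flips 1 -> legal
(5,3): flips 1 -> legal
(5,4): flips 1 -> legal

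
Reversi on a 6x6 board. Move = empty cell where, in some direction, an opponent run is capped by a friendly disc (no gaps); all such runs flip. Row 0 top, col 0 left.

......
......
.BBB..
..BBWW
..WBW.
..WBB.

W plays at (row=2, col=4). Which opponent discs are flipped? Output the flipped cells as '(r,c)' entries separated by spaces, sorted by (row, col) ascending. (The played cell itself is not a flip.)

Answer: (3,3)

Derivation:
Dir NW: first cell '.' (not opp) -> no flip
Dir N: first cell '.' (not opp) -> no flip
Dir NE: first cell '.' (not opp) -> no flip
Dir W: opp run (2,3) (2,2) (2,1), next='.' -> no flip
Dir E: first cell '.' (not opp) -> no flip
Dir SW: opp run (3,3) capped by W -> flip
Dir S: first cell 'W' (not opp) -> no flip
Dir SE: first cell 'W' (not opp) -> no flip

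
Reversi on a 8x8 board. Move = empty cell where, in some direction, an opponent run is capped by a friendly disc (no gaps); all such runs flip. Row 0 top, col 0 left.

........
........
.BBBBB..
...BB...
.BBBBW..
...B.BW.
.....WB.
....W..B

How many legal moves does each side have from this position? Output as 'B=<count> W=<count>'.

Answer: B=6 W=5

Derivation:
-- B to move --
(3,5): flips 1 -> legal
(3,6): no bracket -> illegal
(4,6): flips 2 -> legal
(4,7): no bracket -> illegal
(5,4): no bracket -> illegal
(5,7): flips 1 -> legal
(6,3): no bracket -> illegal
(6,4): flips 1 -> legal
(6,7): flips 2 -> legal
(7,3): no bracket -> illegal
(7,5): flips 1 -> legal
(7,6): no bracket -> illegal
B mobility = 6
-- W to move --
(1,0): no bracket -> illegal
(1,1): no bracket -> illegal
(1,2): flips 2 -> legal
(1,3): no bracket -> illegal
(1,4): no bracket -> illegal
(1,5): no bracket -> illegal
(1,6): no bracket -> illegal
(2,0): no bracket -> illegal
(2,6): no bracket -> illegal
(3,0): no bracket -> illegal
(3,1): no bracket -> illegal
(3,2): no bracket -> illegal
(3,5): no bracket -> illegal
(3,6): no bracket -> illegal
(4,0): flips 4 -> legal
(4,6): no bracket -> illegal
(5,0): no bracket -> illegal
(5,1): no bracket -> illegal
(5,2): no bracket -> illegal
(5,4): flips 1 -> legal
(5,7): no bracket -> illegal
(6,2): no bracket -> illegal
(6,3): no bracket -> illegal
(6,4): no bracket -> illegal
(6,7): flips 1 -> legal
(7,5): no bracket -> illegal
(7,6): flips 1 -> legal
W mobility = 5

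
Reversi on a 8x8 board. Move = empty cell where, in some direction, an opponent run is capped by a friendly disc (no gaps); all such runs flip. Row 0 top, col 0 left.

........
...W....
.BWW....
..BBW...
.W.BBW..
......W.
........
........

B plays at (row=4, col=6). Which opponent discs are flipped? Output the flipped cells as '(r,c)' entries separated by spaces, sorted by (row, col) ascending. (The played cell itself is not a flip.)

Answer: (4,5)

Derivation:
Dir NW: first cell '.' (not opp) -> no flip
Dir N: first cell '.' (not opp) -> no flip
Dir NE: first cell '.' (not opp) -> no flip
Dir W: opp run (4,5) capped by B -> flip
Dir E: first cell '.' (not opp) -> no flip
Dir SW: first cell '.' (not opp) -> no flip
Dir S: opp run (5,6), next='.' -> no flip
Dir SE: first cell '.' (not opp) -> no flip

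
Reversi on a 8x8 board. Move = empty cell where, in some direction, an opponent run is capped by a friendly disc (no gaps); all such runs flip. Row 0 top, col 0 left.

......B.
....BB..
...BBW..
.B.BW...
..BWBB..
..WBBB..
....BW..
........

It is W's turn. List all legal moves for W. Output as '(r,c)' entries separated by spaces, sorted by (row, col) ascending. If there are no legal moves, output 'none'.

Answer: (0,3) (0,4) (0,5) (1,2) (1,3) (2,2) (3,2) (3,5) (4,1) (4,6) (5,6) (6,3) (7,4)

Derivation:
(0,3): flips 1 -> legal
(0,4): flips 2 -> legal
(0,5): flips 1 -> legal
(0,7): no bracket -> illegal
(1,2): flips 1 -> legal
(1,3): flips 2 -> legal
(1,6): no bracket -> illegal
(1,7): no bracket -> illegal
(2,0): no bracket -> illegal
(2,1): no bracket -> illegal
(2,2): flips 2 -> legal
(2,6): no bracket -> illegal
(3,0): no bracket -> illegal
(3,2): flips 2 -> legal
(3,5): flips 2 -> legal
(3,6): no bracket -> illegal
(4,0): no bracket -> illegal
(4,1): flips 1 -> legal
(4,6): flips 2 -> legal
(5,1): no bracket -> illegal
(5,6): flips 4 -> legal
(6,2): no bracket -> illegal
(6,3): flips 2 -> legal
(6,6): no bracket -> illegal
(7,3): no bracket -> illegal
(7,4): flips 3 -> legal
(7,5): no bracket -> illegal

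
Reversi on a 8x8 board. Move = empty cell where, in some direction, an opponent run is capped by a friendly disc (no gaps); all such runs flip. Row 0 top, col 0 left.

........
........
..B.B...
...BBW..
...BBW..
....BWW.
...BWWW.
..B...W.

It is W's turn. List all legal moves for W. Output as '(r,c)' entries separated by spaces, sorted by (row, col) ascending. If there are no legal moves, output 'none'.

Answer: (1,1) (1,3) (1,4) (2,3) (3,2) (4,2) (5,3) (6,2)

Derivation:
(1,1): flips 3 -> legal
(1,2): no bracket -> illegal
(1,3): flips 1 -> legal
(1,4): flips 4 -> legal
(1,5): no bracket -> illegal
(2,1): no bracket -> illegal
(2,3): flips 1 -> legal
(2,5): no bracket -> illegal
(3,1): no bracket -> illegal
(3,2): flips 4 -> legal
(4,2): flips 2 -> legal
(5,2): no bracket -> illegal
(5,3): flips 2 -> legal
(6,1): no bracket -> illegal
(6,2): flips 1 -> legal
(7,1): no bracket -> illegal
(7,3): no bracket -> illegal
(7,4): no bracket -> illegal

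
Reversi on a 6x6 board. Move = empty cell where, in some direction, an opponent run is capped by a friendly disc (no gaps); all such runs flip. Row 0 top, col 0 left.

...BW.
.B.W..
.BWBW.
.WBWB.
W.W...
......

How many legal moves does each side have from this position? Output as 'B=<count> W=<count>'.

-- B to move --
(0,2): no bracket -> illegal
(0,5): flips 1 -> legal
(1,2): flips 1 -> legal
(1,4): flips 1 -> legal
(1,5): no bracket -> illegal
(2,0): no bracket -> illegal
(2,5): flips 1 -> legal
(3,0): flips 1 -> legal
(3,5): no bracket -> illegal
(4,1): flips 1 -> legal
(4,3): flips 1 -> legal
(4,4): flips 2 -> legal
(5,0): no bracket -> illegal
(5,1): no bracket -> illegal
(5,2): flips 1 -> legal
(5,3): no bracket -> illegal
B mobility = 9
-- W to move --
(0,0): flips 1 -> legal
(0,1): flips 2 -> legal
(0,2): flips 1 -> legal
(1,0): no bracket -> illegal
(1,2): no bracket -> illegal
(1,4): no bracket -> illegal
(2,0): flips 1 -> legal
(2,5): no bracket -> illegal
(3,0): no bracket -> illegal
(3,5): flips 1 -> legal
(4,1): no bracket -> illegal
(4,3): no bracket -> illegal
(4,4): flips 1 -> legal
(4,5): no bracket -> illegal
W mobility = 6

Answer: B=9 W=6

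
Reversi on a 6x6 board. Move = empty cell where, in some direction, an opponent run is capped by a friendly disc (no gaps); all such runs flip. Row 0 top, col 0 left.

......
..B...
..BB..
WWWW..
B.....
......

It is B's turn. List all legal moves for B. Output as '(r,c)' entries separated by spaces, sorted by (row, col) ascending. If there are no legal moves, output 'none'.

(2,0): flips 1 -> legal
(2,1): no bracket -> illegal
(2,4): no bracket -> illegal
(3,4): no bracket -> illegal
(4,1): flips 1 -> legal
(4,2): flips 1 -> legal
(4,3): flips 1 -> legal
(4,4): flips 1 -> legal

Answer: (2,0) (4,1) (4,2) (4,3) (4,4)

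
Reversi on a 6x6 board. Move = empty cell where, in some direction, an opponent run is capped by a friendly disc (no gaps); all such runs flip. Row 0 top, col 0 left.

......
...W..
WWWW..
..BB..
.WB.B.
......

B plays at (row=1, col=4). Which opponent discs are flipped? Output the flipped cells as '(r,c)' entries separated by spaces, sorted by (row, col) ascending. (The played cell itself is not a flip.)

Dir NW: first cell '.' (not opp) -> no flip
Dir N: first cell '.' (not opp) -> no flip
Dir NE: first cell '.' (not opp) -> no flip
Dir W: opp run (1,3), next='.' -> no flip
Dir E: first cell '.' (not opp) -> no flip
Dir SW: opp run (2,3) capped by B -> flip
Dir S: first cell '.' (not opp) -> no flip
Dir SE: first cell '.' (not opp) -> no flip

Answer: (2,3)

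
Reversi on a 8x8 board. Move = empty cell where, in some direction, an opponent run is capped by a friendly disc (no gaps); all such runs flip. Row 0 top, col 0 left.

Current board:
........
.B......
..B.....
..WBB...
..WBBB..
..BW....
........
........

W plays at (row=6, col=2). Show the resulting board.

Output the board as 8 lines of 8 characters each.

Place W at (6,2); scan 8 dirs for brackets.
Dir NW: first cell '.' (not opp) -> no flip
Dir N: opp run (5,2) capped by W -> flip
Dir NE: first cell 'W' (not opp) -> no flip
Dir W: first cell '.' (not opp) -> no flip
Dir E: first cell '.' (not opp) -> no flip
Dir SW: first cell '.' (not opp) -> no flip
Dir S: first cell '.' (not opp) -> no flip
Dir SE: first cell '.' (not opp) -> no flip
All flips: (5,2)

Answer: ........
.B......
..B.....
..WBB...
..WBBB..
..WW....
..W.....
........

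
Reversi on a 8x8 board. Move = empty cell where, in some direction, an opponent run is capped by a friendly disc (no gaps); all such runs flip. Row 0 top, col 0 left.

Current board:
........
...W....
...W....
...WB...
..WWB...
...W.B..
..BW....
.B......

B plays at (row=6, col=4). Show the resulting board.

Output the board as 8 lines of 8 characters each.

Answer: ........
...W....
...W....
...WB...
..WWB...
...W.B..
..BBB...
.B......

Derivation:
Place B at (6,4); scan 8 dirs for brackets.
Dir NW: opp run (5,3) (4,2), next='.' -> no flip
Dir N: first cell '.' (not opp) -> no flip
Dir NE: first cell 'B' (not opp) -> no flip
Dir W: opp run (6,3) capped by B -> flip
Dir E: first cell '.' (not opp) -> no flip
Dir SW: first cell '.' (not opp) -> no flip
Dir S: first cell '.' (not opp) -> no flip
Dir SE: first cell '.' (not opp) -> no flip
All flips: (6,3)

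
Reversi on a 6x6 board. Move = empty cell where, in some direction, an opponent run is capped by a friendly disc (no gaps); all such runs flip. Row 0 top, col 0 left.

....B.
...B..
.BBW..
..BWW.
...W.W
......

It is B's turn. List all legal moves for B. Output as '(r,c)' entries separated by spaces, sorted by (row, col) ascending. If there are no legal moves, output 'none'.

(1,2): no bracket -> illegal
(1,4): flips 1 -> legal
(2,4): flips 1 -> legal
(2,5): no bracket -> illegal
(3,5): flips 2 -> legal
(4,2): no bracket -> illegal
(4,4): flips 1 -> legal
(5,2): no bracket -> illegal
(5,3): flips 3 -> legal
(5,4): flips 1 -> legal
(5,5): no bracket -> illegal

Answer: (1,4) (2,4) (3,5) (4,4) (5,3) (5,4)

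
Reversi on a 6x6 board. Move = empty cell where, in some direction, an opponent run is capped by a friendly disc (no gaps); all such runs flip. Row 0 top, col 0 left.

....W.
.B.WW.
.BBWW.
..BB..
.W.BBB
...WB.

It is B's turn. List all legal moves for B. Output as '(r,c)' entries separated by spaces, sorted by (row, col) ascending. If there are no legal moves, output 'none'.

(0,2): no bracket -> illegal
(0,3): flips 2 -> legal
(0,5): flips 2 -> legal
(1,2): no bracket -> illegal
(1,5): flips 1 -> legal
(2,5): flips 2 -> legal
(3,0): no bracket -> illegal
(3,1): no bracket -> illegal
(3,4): no bracket -> illegal
(3,5): no bracket -> illegal
(4,0): no bracket -> illegal
(4,2): no bracket -> illegal
(5,0): flips 1 -> legal
(5,1): no bracket -> illegal
(5,2): flips 1 -> legal

Answer: (0,3) (0,5) (1,5) (2,5) (5,0) (5,2)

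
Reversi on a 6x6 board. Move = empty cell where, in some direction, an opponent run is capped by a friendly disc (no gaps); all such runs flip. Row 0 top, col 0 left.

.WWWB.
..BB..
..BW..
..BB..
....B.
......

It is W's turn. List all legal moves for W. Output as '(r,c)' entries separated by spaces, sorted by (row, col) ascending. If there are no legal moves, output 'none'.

Answer: (0,5) (2,1) (2,4) (4,1) (4,2) (4,3)

Derivation:
(0,5): flips 1 -> legal
(1,1): no bracket -> illegal
(1,4): no bracket -> illegal
(1,5): no bracket -> illegal
(2,1): flips 2 -> legal
(2,4): flips 1 -> legal
(3,1): no bracket -> illegal
(3,4): no bracket -> illegal
(3,5): no bracket -> illegal
(4,1): flips 1 -> legal
(4,2): flips 3 -> legal
(4,3): flips 1 -> legal
(4,5): no bracket -> illegal
(5,3): no bracket -> illegal
(5,4): no bracket -> illegal
(5,5): no bracket -> illegal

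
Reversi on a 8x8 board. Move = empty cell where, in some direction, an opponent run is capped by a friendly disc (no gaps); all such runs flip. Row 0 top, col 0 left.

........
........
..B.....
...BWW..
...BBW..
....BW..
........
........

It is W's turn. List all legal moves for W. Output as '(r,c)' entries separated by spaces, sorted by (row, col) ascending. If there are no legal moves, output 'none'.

(1,1): flips 3 -> legal
(1,2): no bracket -> illegal
(1,3): no bracket -> illegal
(2,1): no bracket -> illegal
(2,3): no bracket -> illegal
(2,4): no bracket -> illegal
(3,1): no bracket -> illegal
(3,2): flips 1 -> legal
(4,2): flips 2 -> legal
(5,2): flips 1 -> legal
(5,3): flips 2 -> legal
(6,3): flips 1 -> legal
(6,4): flips 2 -> legal
(6,5): no bracket -> illegal

Answer: (1,1) (3,2) (4,2) (5,2) (5,3) (6,3) (6,4)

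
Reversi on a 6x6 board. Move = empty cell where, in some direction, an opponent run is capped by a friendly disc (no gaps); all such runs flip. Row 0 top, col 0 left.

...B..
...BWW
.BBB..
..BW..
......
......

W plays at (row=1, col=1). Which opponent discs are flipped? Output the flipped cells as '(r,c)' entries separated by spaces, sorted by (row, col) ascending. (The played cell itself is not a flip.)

Answer: (2,2)

Derivation:
Dir NW: first cell '.' (not opp) -> no flip
Dir N: first cell '.' (not opp) -> no flip
Dir NE: first cell '.' (not opp) -> no flip
Dir W: first cell '.' (not opp) -> no flip
Dir E: first cell '.' (not opp) -> no flip
Dir SW: first cell '.' (not opp) -> no flip
Dir S: opp run (2,1), next='.' -> no flip
Dir SE: opp run (2,2) capped by W -> flip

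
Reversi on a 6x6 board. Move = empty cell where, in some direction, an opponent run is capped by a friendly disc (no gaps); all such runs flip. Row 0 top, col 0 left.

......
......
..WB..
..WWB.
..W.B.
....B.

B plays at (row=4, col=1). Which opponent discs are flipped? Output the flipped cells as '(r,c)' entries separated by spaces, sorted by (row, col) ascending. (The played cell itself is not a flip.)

Dir NW: first cell '.' (not opp) -> no flip
Dir N: first cell '.' (not opp) -> no flip
Dir NE: opp run (3,2) capped by B -> flip
Dir W: first cell '.' (not opp) -> no flip
Dir E: opp run (4,2), next='.' -> no flip
Dir SW: first cell '.' (not opp) -> no flip
Dir S: first cell '.' (not opp) -> no flip
Dir SE: first cell '.' (not opp) -> no flip

Answer: (3,2)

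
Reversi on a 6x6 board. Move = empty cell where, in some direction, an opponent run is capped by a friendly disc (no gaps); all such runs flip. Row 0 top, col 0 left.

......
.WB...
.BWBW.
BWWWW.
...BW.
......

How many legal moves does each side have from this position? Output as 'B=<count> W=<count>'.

Answer: B=7 W=10

Derivation:
-- B to move --
(0,0): no bracket -> illegal
(0,1): flips 1 -> legal
(0,2): no bracket -> illegal
(1,0): flips 1 -> legal
(1,3): no bracket -> illegal
(1,4): no bracket -> illegal
(1,5): no bracket -> illegal
(2,0): no bracket -> illegal
(2,5): flips 2 -> legal
(3,5): flips 4 -> legal
(4,0): no bracket -> illegal
(4,1): flips 2 -> legal
(4,2): flips 2 -> legal
(4,5): flips 2 -> legal
(5,3): no bracket -> illegal
(5,4): no bracket -> illegal
(5,5): no bracket -> illegal
B mobility = 7
-- W to move --
(0,1): flips 2 -> legal
(0,2): flips 1 -> legal
(0,3): no bracket -> illegal
(1,0): flips 1 -> legal
(1,3): flips 2 -> legal
(1,4): flips 1 -> legal
(2,0): flips 1 -> legal
(4,0): no bracket -> illegal
(4,1): no bracket -> illegal
(4,2): flips 1 -> legal
(5,2): flips 1 -> legal
(5,3): flips 1 -> legal
(5,4): flips 1 -> legal
W mobility = 10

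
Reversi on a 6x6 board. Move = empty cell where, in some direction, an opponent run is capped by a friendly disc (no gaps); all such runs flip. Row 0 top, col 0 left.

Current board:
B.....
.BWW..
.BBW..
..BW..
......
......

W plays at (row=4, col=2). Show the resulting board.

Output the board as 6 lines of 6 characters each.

Place W at (4,2); scan 8 dirs for brackets.
Dir NW: first cell '.' (not opp) -> no flip
Dir N: opp run (3,2) (2,2) capped by W -> flip
Dir NE: first cell 'W' (not opp) -> no flip
Dir W: first cell '.' (not opp) -> no flip
Dir E: first cell '.' (not opp) -> no flip
Dir SW: first cell '.' (not opp) -> no flip
Dir S: first cell '.' (not opp) -> no flip
Dir SE: first cell '.' (not opp) -> no flip
All flips: (2,2) (3,2)

Answer: B.....
.BWW..
.BWW..
..WW..
..W...
......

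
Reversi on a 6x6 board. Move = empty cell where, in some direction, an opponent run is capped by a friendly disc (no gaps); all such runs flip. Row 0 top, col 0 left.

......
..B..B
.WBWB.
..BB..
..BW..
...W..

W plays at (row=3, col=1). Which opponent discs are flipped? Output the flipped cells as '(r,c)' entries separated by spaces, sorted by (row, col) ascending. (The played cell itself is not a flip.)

Dir NW: first cell '.' (not opp) -> no flip
Dir N: first cell 'W' (not opp) -> no flip
Dir NE: opp run (2,2), next='.' -> no flip
Dir W: first cell '.' (not opp) -> no flip
Dir E: opp run (3,2) (3,3), next='.' -> no flip
Dir SW: first cell '.' (not opp) -> no flip
Dir S: first cell '.' (not opp) -> no flip
Dir SE: opp run (4,2) capped by W -> flip

Answer: (4,2)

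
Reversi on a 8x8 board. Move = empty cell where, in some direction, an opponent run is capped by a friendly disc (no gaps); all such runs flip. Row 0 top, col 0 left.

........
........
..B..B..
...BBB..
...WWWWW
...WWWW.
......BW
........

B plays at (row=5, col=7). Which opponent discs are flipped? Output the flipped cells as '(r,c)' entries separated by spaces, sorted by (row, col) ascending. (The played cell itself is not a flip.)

Answer: (4,6)

Derivation:
Dir NW: opp run (4,6) capped by B -> flip
Dir N: opp run (4,7), next='.' -> no flip
Dir NE: edge -> no flip
Dir W: opp run (5,6) (5,5) (5,4) (5,3), next='.' -> no flip
Dir E: edge -> no flip
Dir SW: first cell 'B' (not opp) -> no flip
Dir S: opp run (6,7), next='.' -> no flip
Dir SE: edge -> no flip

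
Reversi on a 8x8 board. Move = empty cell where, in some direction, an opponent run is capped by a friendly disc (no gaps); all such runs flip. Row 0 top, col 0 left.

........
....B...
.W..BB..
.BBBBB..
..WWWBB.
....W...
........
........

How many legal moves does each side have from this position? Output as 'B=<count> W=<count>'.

Answer: B=10 W=10

Derivation:
-- B to move --
(1,0): flips 1 -> legal
(1,1): flips 1 -> legal
(1,2): no bracket -> illegal
(2,0): no bracket -> illegal
(2,2): no bracket -> illegal
(3,0): no bracket -> illegal
(4,1): flips 3 -> legal
(5,1): flips 1 -> legal
(5,2): flips 2 -> legal
(5,3): flips 3 -> legal
(5,5): flips 1 -> legal
(6,3): flips 1 -> legal
(6,4): flips 2 -> legal
(6,5): flips 2 -> legal
B mobility = 10
-- W to move --
(0,3): no bracket -> illegal
(0,4): flips 3 -> legal
(0,5): no bracket -> illegal
(1,3): no bracket -> illegal
(1,5): flips 2 -> legal
(1,6): flips 2 -> legal
(2,0): flips 1 -> legal
(2,2): flips 2 -> legal
(2,3): flips 1 -> legal
(2,6): flips 1 -> legal
(3,0): no bracket -> illegal
(3,6): flips 1 -> legal
(3,7): no bracket -> illegal
(4,0): no bracket -> illegal
(4,1): flips 1 -> legal
(4,7): flips 2 -> legal
(5,5): no bracket -> illegal
(5,6): no bracket -> illegal
(5,7): no bracket -> illegal
W mobility = 10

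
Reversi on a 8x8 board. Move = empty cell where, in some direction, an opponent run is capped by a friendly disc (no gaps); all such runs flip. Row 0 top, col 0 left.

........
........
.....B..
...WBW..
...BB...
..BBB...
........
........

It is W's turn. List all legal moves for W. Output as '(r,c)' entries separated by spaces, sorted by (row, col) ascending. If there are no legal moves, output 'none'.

Answer: (1,5) (5,5) (6,2) (6,3)

Derivation:
(1,4): no bracket -> illegal
(1,5): flips 1 -> legal
(1,6): no bracket -> illegal
(2,3): no bracket -> illegal
(2,4): no bracket -> illegal
(2,6): no bracket -> illegal
(3,2): no bracket -> illegal
(3,6): no bracket -> illegal
(4,1): no bracket -> illegal
(4,2): no bracket -> illegal
(4,5): no bracket -> illegal
(5,1): no bracket -> illegal
(5,5): flips 1 -> legal
(6,1): no bracket -> illegal
(6,2): flips 2 -> legal
(6,3): flips 2 -> legal
(6,4): no bracket -> illegal
(6,5): no bracket -> illegal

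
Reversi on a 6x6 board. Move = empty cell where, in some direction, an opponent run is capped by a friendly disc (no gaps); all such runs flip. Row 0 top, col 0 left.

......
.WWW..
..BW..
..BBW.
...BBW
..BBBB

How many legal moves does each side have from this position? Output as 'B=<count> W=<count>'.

Answer: B=8 W=4

Derivation:
-- B to move --
(0,0): flips 1 -> legal
(0,1): no bracket -> illegal
(0,2): flips 1 -> legal
(0,3): flips 2 -> legal
(0,4): flips 1 -> legal
(1,0): no bracket -> illegal
(1,4): flips 1 -> legal
(2,0): no bracket -> illegal
(2,1): no bracket -> illegal
(2,4): flips 2 -> legal
(2,5): flips 1 -> legal
(3,5): flips 2 -> legal
B mobility = 8
-- W to move --
(2,1): flips 1 -> legal
(2,4): no bracket -> illegal
(3,1): flips 3 -> legal
(3,5): no bracket -> illegal
(4,1): flips 1 -> legal
(4,2): flips 4 -> legal
(5,1): no bracket -> illegal
W mobility = 4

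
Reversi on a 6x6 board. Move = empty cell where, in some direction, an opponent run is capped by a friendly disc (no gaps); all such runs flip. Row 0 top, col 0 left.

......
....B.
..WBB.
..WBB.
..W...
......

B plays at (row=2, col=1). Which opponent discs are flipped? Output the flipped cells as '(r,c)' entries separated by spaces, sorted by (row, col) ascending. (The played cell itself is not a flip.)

Dir NW: first cell '.' (not opp) -> no flip
Dir N: first cell '.' (not opp) -> no flip
Dir NE: first cell '.' (not opp) -> no flip
Dir W: first cell '.' (not opp) -> no flip
Dir E: opp run (2,2) capped by B -> flip
Dir SW: first cell '.' (not opp) -> no flip
Dir S: first cell '.' (not opp) -> no flip
Dir SE: opp run (3,2), next='.' -> no flip

Answer: (2,2)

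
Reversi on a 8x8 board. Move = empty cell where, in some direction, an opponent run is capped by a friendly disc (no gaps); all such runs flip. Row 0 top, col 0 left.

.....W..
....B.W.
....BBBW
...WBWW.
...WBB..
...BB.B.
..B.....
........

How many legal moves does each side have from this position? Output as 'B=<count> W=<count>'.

-- B to move --
(0,4): no bracket -> illegal
(0,6): flips 1 -> legal
(0,7): flips 1 -> legal
(1,5): no bracket -> illegal
(1,7): no bracket -> illegal
(2,2): flips 1 -> legal
(2,3): flips 2 -> legal
(3,2): flips 2 -> legal
(3,7): flips 2 -> legal
(4,2): flips 2 -> legal
(4,6): flips 2 -> legal
(4,7): flips 1 -> legal
(5,2): flips 1 -> legal
B mobility = 10
-- W to move --
(0,3): flips 2 -> legal
(0,4): no bracket -> illegal
(1,3): flips 1 -> legal
(1,5): flips 2 -> legal
(1,7): flips 1 -> legal
(2,3): flips 4 -> legal
(3,7): no bracket -> illegal
(4,2): no bracket -> illegal
(4,6): flips 2 -> legal
(4,7): no bracket -> illegal
(5,1): no bracket -> illegal
(5,2): no bracket -> illegal
(5,5): flips 2 -> legal
(5,7): no bracket -> illegal
(6,1): no bracket -> illegal
(6,3): flips 3 -> legal
(6,4): no bracket -> illegal
(6,5): flips 1 -> legal
(6,6): no bracket -> illegal
(6,7): no bracket -> illegal
(7,1): flips 3 -> legal
(7,2): no bracket -> illegal
(7,3): no bracket -> illegal
W mobility = 10

Answer: B=10 W=10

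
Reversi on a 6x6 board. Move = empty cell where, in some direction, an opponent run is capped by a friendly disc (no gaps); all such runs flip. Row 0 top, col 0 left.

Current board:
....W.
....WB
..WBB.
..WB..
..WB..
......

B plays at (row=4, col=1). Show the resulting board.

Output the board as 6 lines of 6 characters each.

Place B at (4,1); scan 8 dirs for brackets.
Dir NW: first cell '.' (not opp) -> no flip
Dir N: first cell '.' (not opp) -> no flip
Dir NE: opp run (3,2) capped by B -> flip
Dir W: first cell '.' (not opp) -> no flip
Dir E: opp run (4,2) capped by B -> flip
Dir SW: first cell '.' (not opp) -> no flip
Dir S: first cell '.' (not opp) -> no flip
Dir SE: first cell '.' (not opp) -> no flip
All flips: (3,2) (4,2)

Answer: ....W.
....WB
..WBB.
..BB..
.BBB..
......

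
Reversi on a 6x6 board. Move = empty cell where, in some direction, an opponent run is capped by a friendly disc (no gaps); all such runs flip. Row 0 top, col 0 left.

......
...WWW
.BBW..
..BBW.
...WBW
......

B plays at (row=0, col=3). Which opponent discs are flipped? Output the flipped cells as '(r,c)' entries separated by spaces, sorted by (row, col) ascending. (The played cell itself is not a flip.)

Answer: (1,3) (2,3)

Derivation:
Dir NW: edge -> no flip
Dir N: edge -> no flip
Dir NE: edge -> no flip
Dir W: first cell '.' (not opp) -> no flip
Dir E: first cell '.' (not opp) -> no flip
Dir SW: first cell '.' (not opp) -> no flip
Dir S: opp run (1,3) (2,3) capped by B -> flip
Dir SE: opp run (1,4), next='.' -> no flip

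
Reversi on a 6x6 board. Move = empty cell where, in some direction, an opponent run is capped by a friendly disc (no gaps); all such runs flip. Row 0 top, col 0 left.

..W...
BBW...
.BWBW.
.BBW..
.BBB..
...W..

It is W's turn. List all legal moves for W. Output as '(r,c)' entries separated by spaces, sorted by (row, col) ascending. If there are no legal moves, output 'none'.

Answer: (0,0) (1,3) (2,0) (3,0) (3,4) (4,0) (5,1) (5,2)

Derivation:
(0,0): flips 1 -> legal
(0,1): no bracket -> illegal
(1,3): flips 1 -> legal
(1,4): no bracket -> illegal
(2,0): flips 4 -> legal
(3,0): flips 3 -> legal
(3,4): flips 1 -> legal
(4,0): flips 1 -> legal
(4,4): no bracket -> illegal
(5,0): no bracket -> illegal
(5,1): flips 1 -> legal
(5,2): flips 2 -> legal
(5,4): no bracket -> illegal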